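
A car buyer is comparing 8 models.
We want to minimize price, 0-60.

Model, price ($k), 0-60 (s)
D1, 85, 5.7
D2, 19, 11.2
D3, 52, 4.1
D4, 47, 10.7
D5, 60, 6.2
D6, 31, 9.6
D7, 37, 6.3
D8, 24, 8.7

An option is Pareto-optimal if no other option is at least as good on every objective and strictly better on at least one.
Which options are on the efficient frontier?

D1: dominated by D3 (price 52≤85, 0-60 4.1≤5.7).
D2: not dominated (best price).
D3: not dominated (best 0-60).
D4: dominated by D6 (price 31≤47, 0-60 9.6≤10.7).
D5: dominated by D3 (price 52≤60, 0-60 4.1≤6.2).
D6: dominated by D8 (price 24≤31, 0-60 8.7≤9.6).
D7: not dominated.
D8: not dominated.

D2, D3, D7, D8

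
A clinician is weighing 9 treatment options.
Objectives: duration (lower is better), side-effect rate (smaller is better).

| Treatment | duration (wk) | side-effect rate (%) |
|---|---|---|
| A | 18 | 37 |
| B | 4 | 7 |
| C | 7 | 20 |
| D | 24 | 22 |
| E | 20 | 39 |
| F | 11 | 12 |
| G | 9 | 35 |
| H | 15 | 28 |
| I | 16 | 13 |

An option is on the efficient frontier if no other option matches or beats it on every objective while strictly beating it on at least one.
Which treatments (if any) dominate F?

B

B: duration 4≤11, side-effect rate 7≤12 — dominates F.
Others (A, C, D, E, G, H, I) are each worse than F on at least one objective.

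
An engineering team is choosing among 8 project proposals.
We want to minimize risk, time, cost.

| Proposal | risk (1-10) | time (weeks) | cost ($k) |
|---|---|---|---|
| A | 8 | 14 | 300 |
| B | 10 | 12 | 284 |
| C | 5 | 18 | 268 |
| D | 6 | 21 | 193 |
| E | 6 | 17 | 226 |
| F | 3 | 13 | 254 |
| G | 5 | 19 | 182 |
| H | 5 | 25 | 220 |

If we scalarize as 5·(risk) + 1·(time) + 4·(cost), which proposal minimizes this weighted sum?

G

A: 5·8 + 1·14 + 4·300 = 1254
B: 5·10 + 1·12 + 4·284 = 1198
C: 5·5 + 1·18 + 4·268 = 1115
D: 5·6 + 1·21 + 4·193 = 823
E: 5·6 + 1·17 + 4·226 = 951
F: 5·3 + 1·13 + 4·254 = 1044
G: 5·5 + 1·19 + 4·182 = 772
H: 5·5 + 1·25 + 4·220 = 930
Lowest: G at 772.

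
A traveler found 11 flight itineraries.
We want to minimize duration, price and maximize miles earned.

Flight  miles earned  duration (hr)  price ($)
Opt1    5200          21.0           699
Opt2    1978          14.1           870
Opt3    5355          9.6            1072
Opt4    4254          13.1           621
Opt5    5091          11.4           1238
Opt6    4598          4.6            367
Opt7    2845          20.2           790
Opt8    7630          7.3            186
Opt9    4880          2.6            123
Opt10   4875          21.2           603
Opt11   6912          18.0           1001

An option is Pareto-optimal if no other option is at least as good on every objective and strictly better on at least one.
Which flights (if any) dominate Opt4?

Opt6, Opt8, Opt9

Opt6: miles earned 4598≥4254, duration 4.6≤13.1, price 367≤621 — dominates Opt4.
Opt8: miles earned 7630≥4254, duration 7.3≤13.1, price 186≤621 — dominates Opt4.
Opt9: miles earned 4880≥4254, duration 2.6≤13.1, price 123≤621 — dominates Opt4.
Others (Opt1, Opt2, Opt3, Opt5, Opt7, Opt10, Opt11) are each worse than Opt4 on at least one objective.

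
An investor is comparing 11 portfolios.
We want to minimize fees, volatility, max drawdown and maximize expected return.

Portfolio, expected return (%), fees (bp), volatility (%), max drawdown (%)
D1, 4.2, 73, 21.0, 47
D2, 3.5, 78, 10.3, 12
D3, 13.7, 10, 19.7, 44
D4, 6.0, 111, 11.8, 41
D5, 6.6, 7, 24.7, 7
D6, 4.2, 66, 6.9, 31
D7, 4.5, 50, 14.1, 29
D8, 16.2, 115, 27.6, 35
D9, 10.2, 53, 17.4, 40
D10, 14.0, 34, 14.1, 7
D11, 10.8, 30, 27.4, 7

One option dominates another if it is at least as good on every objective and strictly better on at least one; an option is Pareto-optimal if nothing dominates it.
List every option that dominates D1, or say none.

D3: expected return 13.7≥4.2, fees 10≤73, volatility 19.7≤21.0, max drawdown 44≤47 — dominates D1.
D6: expected return 4.2≥4.2, fees 66≤73, volatility 6.9≤21.0, max drawdown 31≤47 — dominates D1.
D7: expected return 4.5≥4.2, fees 50≤73, volatility 14.1≤21.0, max drawdown 29≤47 — dominates D1.
D9: expected return 10.2≥4.2, fees 53≤73, volatility 17.4≤21.0, max drawdown 40≤47 — dominates D1.
D10: expected return 14.0≥4.2, fees 34≤73, volatility 14.1≤21.0, max drawdown 7≤47 — dominates D1.
Others (D2, D4, D5, D8, D11) are each worse than D1 on at least one objective.

D3, D6, D7, D9, D10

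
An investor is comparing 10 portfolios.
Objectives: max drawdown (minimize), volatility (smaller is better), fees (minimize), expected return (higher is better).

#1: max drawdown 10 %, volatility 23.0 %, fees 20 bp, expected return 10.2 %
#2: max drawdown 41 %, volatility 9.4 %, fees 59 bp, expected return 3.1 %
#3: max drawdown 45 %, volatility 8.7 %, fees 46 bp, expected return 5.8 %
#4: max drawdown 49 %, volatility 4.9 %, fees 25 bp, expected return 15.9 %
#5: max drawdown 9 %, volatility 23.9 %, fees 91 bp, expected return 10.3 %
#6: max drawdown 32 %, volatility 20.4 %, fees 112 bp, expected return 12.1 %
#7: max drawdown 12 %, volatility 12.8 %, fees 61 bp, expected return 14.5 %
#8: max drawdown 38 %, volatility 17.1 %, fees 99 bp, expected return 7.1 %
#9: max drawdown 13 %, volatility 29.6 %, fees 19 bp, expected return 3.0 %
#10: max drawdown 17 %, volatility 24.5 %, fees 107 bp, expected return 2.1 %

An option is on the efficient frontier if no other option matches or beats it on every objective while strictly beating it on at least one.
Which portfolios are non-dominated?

#1: not dominated.
#2: not dominated.
#3: not dominated.
#4: not dominated (best volatility).
#5: not dominated (best max drawdown).
#6: dominated by #7 (max drawdown 12≤32, volatility 12.8≤20.4, fees 61≤112, expected return 14.5≥12.1).
#7: not dominated.
#8: dominated by #7 (max drawdown 12≤38, volatility 12.8≤17.1, fees 61≤99, expected return 14.5≥7.1).
#9: not dominated (best fees).
#10: dominated by #1 (max drawdown 10≤17, volatility 23.0≤24.5, fees 20≤107, expected return 10.2≥2.1).

#1, #2, #3, #4, #5, #7, #9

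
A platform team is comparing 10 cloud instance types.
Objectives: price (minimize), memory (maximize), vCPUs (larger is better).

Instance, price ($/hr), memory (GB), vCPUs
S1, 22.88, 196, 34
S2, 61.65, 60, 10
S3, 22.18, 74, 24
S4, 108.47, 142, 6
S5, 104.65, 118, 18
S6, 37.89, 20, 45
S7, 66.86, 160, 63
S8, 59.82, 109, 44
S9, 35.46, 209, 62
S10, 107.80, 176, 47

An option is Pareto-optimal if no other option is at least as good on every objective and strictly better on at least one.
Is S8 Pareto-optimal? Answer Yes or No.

S9 vs S8: price 35.46≤59.82, memory 209≥109, vCPUs 62≥44 — S9 is at least as good on every objective and strictly better on at least one, so S9 dominates S8.

No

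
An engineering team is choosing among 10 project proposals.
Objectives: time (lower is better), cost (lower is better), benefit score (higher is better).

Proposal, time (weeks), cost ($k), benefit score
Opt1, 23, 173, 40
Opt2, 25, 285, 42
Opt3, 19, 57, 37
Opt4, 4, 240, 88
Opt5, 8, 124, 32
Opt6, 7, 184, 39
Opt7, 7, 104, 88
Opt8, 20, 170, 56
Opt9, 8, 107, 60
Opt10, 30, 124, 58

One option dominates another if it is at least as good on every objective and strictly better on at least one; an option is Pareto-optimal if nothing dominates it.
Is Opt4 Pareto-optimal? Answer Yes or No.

Opt1: worse on time (23 vs 4).
Opt2: worse on time (25 vs 4).
Opt3: worse on time (19 vs 4).
Opt5: worse on time (8 vs 4).
Opt6: worse on time (7 vs 4).
Opt7: worse on time (7 vs 4).
Opt8: worse on time (20 vs 4).
Opt9: worse on time (8 vs 4).
Opt10: worse on time (30 vs 4).
No option is at least as good as Opt4 on every objective and strictly better on one.

Yes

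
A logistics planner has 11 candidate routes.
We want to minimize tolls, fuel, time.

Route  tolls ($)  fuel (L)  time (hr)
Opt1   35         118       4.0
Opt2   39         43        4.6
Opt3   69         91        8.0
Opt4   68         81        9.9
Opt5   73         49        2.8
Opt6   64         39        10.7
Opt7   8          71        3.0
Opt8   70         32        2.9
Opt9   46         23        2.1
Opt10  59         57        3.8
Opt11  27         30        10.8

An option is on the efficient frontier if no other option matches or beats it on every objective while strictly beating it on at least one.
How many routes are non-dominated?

4

Opt1: dominated by Opt7 (tolls 8≤35, fuel 71≤118, time 3.0≤4.0).
Opt2: not dominated.
Opt3: dominated by Opt2 (tolls 39≤69, fuel 43≤91, time 4.6≤8.0).
Opt4: dominated by Opt2 (tolls 39≤68, fuel 43≤81, time 4.6≤9.9).
Opt5: dominated by Opt9 (tolls 46≤73, fuel 23≤49, time 2.1≤2.8).
Opt6: dominated by Opt9 (tolls 46≤64, fuel 23≤39, time 2.1≤10.7).
Opt7: not dominated (best tolls).
Opt8: dominated by Opt9 (tolls 46≤70, fuel 23≤32, time 2.1≤2.9).
Opt9: not dominated (best fuel).
Opt10: dominated by Opt9 (tolls 46≤59, fuel 23≤57, time 2.1≤3.8).
Opt11: not dominated.
Pareto-optimal: Opt2, Opt7, Opt9, Opt11 → 4.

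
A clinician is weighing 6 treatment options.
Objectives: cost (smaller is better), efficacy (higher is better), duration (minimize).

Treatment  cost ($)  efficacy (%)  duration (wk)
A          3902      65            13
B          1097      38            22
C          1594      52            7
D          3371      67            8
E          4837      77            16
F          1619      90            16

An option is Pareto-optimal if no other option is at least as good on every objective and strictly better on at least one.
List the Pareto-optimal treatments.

B, C, D, F

A: dominated by D (cost 3371≤3902, efficacy 67≥65, duration 8≤13).
B: not dominated (best cost).
C: not dominated (best duration).
D: not dominated.
E: dominated by F (cost 1619≤4837, efficacy 90≥77, duration 16≤16).
F: not dominated (best efficacy).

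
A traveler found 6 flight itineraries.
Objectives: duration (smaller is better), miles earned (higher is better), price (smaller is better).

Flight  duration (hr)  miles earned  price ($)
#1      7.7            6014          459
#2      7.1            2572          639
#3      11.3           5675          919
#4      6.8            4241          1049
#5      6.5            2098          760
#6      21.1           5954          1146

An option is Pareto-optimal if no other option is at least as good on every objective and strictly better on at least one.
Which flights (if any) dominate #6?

#1

#1: duration 7.7≤21.1, miles earned 6014≥5954, price 459≤1146 — dominates #6.
Others (#2, #3, #4, #5) are each worse than #6 on at least one objective.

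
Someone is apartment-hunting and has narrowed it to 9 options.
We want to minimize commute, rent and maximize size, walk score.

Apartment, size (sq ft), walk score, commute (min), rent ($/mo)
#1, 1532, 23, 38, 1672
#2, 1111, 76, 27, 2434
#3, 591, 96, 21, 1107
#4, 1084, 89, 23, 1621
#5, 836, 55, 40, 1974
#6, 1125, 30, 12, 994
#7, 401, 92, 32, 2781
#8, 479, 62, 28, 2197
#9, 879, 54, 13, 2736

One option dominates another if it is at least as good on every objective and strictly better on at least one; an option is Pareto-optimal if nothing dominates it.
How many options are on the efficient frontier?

6

#1: not dominated (best size).
#2: not dominated.
#3: not dominated (best walk score).
#4: not dominated.
#5: dominated by #4 (size 1084≥836, walk score 89≥55, commute 23≤40, rent 1621≤1974).
#6: not dominated (best commute).
#7: dominated by #3 (size 591≥401, walk score 96≥92, commute 21≤32, rent 1107≤2781).
#8: dominated by #3 (size 591≥479, walk score 96≥62, commute 21≤28, rent 1107≤2197).
#9: not dominated.
Pareto-optimal: #1, #2, #3, #4, #6, #9 → 6.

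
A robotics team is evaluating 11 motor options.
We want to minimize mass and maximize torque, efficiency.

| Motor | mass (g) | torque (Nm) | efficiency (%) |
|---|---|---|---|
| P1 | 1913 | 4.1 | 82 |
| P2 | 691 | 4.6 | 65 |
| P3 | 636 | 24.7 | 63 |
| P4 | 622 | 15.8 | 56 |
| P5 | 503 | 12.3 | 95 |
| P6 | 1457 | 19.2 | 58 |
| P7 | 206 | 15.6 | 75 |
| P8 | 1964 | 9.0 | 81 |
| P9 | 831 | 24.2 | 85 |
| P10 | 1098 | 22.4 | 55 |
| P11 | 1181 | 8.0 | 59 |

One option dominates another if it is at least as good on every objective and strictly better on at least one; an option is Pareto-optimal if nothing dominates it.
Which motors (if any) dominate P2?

P5: mass 503≤691, torque 12.3≥4.6, efficiency 95≥65 — dominates P2.
P7: mass 206≤691, torque 15.6≥4.6, efficiency 75≥65 — dominates P2.
Others (P1, P3, P4, P6, P8, P9, P10, P11) are each worse than P2 on at least one objective.

P5, P7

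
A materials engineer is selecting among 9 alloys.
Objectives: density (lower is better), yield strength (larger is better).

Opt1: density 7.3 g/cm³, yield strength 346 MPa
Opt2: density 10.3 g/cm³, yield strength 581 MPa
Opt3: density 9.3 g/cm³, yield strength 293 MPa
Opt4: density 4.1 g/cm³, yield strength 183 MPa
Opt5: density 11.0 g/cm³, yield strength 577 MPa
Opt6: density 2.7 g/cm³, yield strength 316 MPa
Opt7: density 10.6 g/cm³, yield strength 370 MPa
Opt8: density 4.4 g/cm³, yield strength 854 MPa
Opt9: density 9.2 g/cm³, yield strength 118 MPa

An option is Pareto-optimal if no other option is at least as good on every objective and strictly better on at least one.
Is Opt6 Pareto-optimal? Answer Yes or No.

Yes

Opt1: worse on density (7.3 vs 2.7).
Opt2: worse on density (10.3 vs 2.7).
Opt3: worse on density (9.3 vs 2.7).
Opt4: worse on density (4.1 vs 2.7).
Opt5: worse on density (11.0 vs 2.7).
Opt7: worse on density (10.6 vs 2.7).
Opt8: worse on density (4.4 vs 2.7).
Opt9: worse on density (9.2 vs 2.7).
No option is at least as good as Opt6 on every objective and strictly better on one.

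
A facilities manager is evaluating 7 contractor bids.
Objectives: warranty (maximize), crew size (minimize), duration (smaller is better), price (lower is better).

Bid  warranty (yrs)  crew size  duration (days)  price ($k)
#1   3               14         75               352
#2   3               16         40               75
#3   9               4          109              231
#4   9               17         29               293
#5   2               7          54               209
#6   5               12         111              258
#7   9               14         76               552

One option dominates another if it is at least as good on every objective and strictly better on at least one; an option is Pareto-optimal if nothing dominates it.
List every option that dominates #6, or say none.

#3

#3: warranty 9≥5, crew size 4≤12, duration 109≤111, price 231≤258 — dominates #6.
Others (#1, #2, #4, #5, #7) are each worse than #6 on at least one objective.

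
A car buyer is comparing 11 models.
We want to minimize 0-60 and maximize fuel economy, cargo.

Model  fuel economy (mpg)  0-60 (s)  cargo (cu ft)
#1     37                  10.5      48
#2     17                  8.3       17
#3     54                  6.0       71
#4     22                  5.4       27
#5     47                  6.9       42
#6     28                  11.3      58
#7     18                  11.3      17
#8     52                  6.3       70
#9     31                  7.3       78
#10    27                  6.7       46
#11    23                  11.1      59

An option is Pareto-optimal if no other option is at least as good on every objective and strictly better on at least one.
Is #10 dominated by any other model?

Yes

#3 vs #10: fuel economy 54≥27, 0-60 6.0≤6.7, cargo 71≥46 — #3 is at least as good on every objective and strictly better on at least one, so #3 dominates #10.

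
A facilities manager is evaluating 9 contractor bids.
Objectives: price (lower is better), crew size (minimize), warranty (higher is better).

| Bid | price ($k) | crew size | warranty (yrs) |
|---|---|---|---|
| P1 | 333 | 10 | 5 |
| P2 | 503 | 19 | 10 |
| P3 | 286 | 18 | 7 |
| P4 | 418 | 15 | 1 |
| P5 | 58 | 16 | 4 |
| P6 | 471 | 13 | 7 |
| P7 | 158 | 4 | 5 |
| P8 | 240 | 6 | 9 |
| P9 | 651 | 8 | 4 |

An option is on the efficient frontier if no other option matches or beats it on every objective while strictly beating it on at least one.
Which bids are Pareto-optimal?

P1: dominated by P7 (price 158≤333, crew size 4≤10, warranty 5≥5).
P2: not dominated (best warranty).
P3: dominated by P8 (price 240≤286, crew size 6≤18, warranty 9≥7).
P4: dominated by P1 (price 333≤418, crew size 10≤15, warranty 5≥1).
P5: not dominated (best price).
P6: dominated by P8 (price 240≤471, crew size 6≤13, warranty 9≥7).
P7: not dominated (best crew size).
P8: not dominated.
P9: dominated by P7 (price 158≤651, crew size 4≤8, warranty 5≥4).

P2, P5, P7, P8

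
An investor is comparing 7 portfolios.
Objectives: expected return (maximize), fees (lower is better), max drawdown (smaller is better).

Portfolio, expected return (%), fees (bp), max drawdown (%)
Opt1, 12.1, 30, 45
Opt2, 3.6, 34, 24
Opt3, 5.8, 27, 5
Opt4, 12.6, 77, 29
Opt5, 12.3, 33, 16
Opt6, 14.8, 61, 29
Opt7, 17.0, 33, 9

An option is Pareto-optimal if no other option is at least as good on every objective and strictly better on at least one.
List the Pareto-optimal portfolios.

Opt1, Opt3, Opt7

Opt1: not dominated.
Opt2: dominated by Opt3 (expected return 5.8≥3.6, fees 27≤34, max drawdown 5≤24).
Opt3: not dominated (best fees).
Opt4: dominated by Opt6 (expected return 14.8≥12.6, fees 61≤77, max drawdown 29≤29).
Opt5: dominated by Opt7 (expected return 17.0≥12.3, fees 33≤33, max drawdown 9≤16).
Opt6: dominated by Opt7 (expected return 17.0≥14.8, fees 33≤61, max drawdown 9≤29).
Opt7: not dominated (best expected return).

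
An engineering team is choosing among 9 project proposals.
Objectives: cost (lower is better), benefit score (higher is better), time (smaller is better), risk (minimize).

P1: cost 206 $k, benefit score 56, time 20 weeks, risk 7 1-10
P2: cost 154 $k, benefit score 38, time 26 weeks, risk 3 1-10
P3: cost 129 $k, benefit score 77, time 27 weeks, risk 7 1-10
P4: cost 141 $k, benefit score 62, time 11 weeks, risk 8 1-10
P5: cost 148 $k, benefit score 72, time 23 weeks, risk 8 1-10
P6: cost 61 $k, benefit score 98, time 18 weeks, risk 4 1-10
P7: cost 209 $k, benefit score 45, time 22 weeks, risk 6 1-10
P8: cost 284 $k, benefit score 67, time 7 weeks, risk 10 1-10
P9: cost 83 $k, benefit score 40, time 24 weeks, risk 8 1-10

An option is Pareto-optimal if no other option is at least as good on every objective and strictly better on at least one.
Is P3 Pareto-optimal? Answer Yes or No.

No

P6 vs P3: cost 61≤129, benefit score 98≥77, time 18≤27, risk 4≤7 — P6 is at least as good on every objective and strictly better on at least one, so P6 dominates P3.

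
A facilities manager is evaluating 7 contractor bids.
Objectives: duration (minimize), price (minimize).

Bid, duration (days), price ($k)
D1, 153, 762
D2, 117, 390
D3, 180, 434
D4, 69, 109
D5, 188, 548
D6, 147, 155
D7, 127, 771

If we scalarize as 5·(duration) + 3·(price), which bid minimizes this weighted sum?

D4

D1: 5·153 + 3·762 = 3051
D2: 5·117 + 3·390 = 1755
D3: 5·180 + 3·434 = 2202
D4: 5·69 + 3·109 = 672
D5: 5·188 + 3·548 = 2584
D6: 5·147 + 3·155 = 1200
D7: 5·127 + 3·771 = 2948
Lowest: D4 at 672.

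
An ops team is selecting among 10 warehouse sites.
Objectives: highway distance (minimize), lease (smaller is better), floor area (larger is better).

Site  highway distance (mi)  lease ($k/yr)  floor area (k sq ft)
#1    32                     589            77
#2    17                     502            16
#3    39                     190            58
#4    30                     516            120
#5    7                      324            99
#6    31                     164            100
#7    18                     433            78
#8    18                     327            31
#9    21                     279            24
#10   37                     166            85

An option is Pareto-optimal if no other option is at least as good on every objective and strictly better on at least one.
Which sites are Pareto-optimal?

#4, #5, #6, #9

#1: dominated by #4 (highway distance 30≤32, lease 516≤589, floor area 120≥77).
#2: dominated by #5 (highway distance 7≤17, lease 324≤502, floor area 99≥16).
#3: dominated by #6 (highway distance 31≤39, lease 164≤190, floor area 100≥58).
#4: not dominated (best floor area).
#5: not dominated (best highway distance).
#6: not dominated (best lease).
#7: dominated by #5 (highway distance 7≤18, lease 324≤433, floor area 99≥78).
#8: dominated by #5 (highway distance 7≤18, lease 324≤327, floor area 99≥31).
#9: not dominated.
#10: dominated by #6 (highway distance 31≤37, lease 164≤166, floor area 100≥85).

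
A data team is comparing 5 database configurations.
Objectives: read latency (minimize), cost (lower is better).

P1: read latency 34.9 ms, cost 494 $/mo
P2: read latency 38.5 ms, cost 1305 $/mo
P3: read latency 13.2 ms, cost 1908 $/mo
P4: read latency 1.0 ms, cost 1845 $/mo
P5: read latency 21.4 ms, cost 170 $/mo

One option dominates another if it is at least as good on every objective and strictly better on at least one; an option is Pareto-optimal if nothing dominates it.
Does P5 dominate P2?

P5 vs P2: read latency 21.4≤38.5, cost 170≤1305 — P5 is at least as good on every objective with at least one strict improvement.

Yes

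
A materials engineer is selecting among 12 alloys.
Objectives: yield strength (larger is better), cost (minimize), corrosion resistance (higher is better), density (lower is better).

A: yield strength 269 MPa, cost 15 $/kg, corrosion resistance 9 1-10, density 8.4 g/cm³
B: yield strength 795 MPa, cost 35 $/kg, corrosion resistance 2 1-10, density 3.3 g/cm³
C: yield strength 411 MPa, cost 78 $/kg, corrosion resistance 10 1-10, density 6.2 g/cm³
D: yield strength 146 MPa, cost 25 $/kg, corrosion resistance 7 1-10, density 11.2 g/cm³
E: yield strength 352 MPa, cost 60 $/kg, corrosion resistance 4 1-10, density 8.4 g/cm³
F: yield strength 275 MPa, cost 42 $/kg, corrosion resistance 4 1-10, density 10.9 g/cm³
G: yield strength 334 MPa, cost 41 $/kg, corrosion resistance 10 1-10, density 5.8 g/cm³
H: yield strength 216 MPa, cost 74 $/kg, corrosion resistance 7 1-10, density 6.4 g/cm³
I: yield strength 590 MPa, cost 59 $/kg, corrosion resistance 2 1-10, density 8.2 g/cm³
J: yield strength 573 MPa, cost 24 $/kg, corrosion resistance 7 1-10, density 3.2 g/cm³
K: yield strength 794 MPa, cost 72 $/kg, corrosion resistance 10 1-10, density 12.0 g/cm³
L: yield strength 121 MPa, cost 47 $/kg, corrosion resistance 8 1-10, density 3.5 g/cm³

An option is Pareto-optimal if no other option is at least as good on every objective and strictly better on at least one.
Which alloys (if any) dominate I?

B

B: yield strength 795≥590, cost 35≤59, corrosion resistance 2≥2, density 3.3≤8.2 — dominates I.
Others (A, C, D, E, F, G, H, J, K, L) are each worse than I on at least one objective.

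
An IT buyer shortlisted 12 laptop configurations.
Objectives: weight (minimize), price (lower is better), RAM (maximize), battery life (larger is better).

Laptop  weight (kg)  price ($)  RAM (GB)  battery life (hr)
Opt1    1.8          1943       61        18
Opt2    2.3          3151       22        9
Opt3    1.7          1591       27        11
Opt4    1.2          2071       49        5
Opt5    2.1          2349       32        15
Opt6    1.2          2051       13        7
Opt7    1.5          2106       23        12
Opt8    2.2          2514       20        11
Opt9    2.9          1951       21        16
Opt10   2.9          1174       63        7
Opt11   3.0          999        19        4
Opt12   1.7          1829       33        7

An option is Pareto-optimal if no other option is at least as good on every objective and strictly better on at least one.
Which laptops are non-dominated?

Opt1: not dominated (best battery life).
Opt2: dominated by Opt1 (weight 1.8≤2.3, price 1943≤3151, RAM 61≥22, battery life 18≥9).
Opt3: not dominated.
Opt4: not dominated.
Opt5: dominated by Opt1 (weight 1.8≤2.1, price 1943≤2349, RAM 61≥32, battery life 18≥15).
Opt6: not dominated.
Opt7: not dominated.
Opt8: dominated by Opt1 (weight 1.8≤2.2, price 1943≤2514, RAM 61≥20, battery life 18≥11).
Opt9: dominated by Opt1 (weight 1.8≤2.9, price 1943≤1951, RAM 61≥21, battery life 18≥16).
Opt10: not dominated (best RAM).
Opt11: not dominated (best price).
Opt12: not dominated.

Opt1, Opt3, Opt4, Opt6, Opt7, Opt10, Opt11, Opt12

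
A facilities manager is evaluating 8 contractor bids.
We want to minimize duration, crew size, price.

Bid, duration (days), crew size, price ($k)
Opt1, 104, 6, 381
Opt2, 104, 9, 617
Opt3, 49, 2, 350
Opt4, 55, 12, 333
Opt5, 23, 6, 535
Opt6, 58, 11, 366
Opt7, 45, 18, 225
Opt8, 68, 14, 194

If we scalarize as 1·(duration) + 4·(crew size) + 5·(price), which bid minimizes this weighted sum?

Opt8

Opt1: 1·104 + 4·6 + 5·381 = 2033
Opt2: 1·104 + 4·9 + 5·617 = 3225
Opt3: 1·49 + 4·2 + 5·350 = 1807
Opt4: 1·55 + 4·12 + 5·333 = 1768
Opt5: 1·23 + 4·6 + 5·535 = 2722
Opt6: 1·58 + 4·11 + 5·366 = 1932
Opt7: 1·45 + 4·18 + 5·225 = 1242
Opt8: 1·68 + 4·14 + 5·194 = 1094
Lowest: Opt8 at 1094.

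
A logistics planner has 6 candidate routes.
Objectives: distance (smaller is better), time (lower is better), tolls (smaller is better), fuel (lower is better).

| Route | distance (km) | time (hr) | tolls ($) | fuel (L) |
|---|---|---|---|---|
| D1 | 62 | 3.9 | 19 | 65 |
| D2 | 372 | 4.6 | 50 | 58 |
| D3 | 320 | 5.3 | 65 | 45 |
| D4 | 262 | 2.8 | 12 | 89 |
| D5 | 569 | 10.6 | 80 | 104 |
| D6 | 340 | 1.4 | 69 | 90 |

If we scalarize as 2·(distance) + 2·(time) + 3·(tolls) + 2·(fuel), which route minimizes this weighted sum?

D1

D1: 2·62 + 2·3.9 + 3·19 + 2·65 = 318.8
D2: 2·372 + 2·4.6 + 3·50 + 2·58 = 1019.2
D3: 2·320 + 2·5.3 + 3·65 + 2·45 = 935.6
D4: 2·262 + 2·2.8 + 3·12 + 2·89 = 743.6
D5: 2·569 + 2·10.6 + 3·80 + 2·104 = 1607.2
D6: 2·340 + 2·1.4 + 3·69 + 2·90 = 1069.8
Lowest: D1 at 318.8.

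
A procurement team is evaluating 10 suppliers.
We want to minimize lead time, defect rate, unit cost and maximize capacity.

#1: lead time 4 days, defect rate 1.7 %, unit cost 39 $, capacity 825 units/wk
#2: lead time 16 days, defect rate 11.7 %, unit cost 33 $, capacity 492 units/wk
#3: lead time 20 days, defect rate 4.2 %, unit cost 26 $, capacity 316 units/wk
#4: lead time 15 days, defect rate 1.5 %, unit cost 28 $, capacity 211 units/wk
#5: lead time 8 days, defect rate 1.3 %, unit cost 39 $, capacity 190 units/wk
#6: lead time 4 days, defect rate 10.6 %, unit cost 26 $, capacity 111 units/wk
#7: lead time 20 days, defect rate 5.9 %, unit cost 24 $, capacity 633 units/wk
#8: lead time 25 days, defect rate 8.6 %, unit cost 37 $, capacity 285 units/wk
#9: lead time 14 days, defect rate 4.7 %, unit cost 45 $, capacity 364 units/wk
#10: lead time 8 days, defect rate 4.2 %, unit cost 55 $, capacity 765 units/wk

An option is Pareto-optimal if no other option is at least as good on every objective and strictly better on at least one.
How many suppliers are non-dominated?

#1: not dominated (best capacity).
#2: not dominated.
#3: not dominated.
#4: not dominated.
#5: not dominated (best defect rate).
#6: not dominated.
#7: not dominated (best unit cost).
#8: dominated by #3 (lead time 20≤25, defect rate 4.2≤8.6, unit cost 26≤37, capacity 316≥285).
#9: dominated by #1 (lead time 4≤14, defect rate 1.7≤4.7, unit cost 39≤45, capacity 825≥364).
#10: dominated by #1 (lead time 4≤8, defect rate 1.7≤4.2, unit cost 39≤55, capacity 825≥765).
Pareto-optimal: #1, #2, #3, #4, #5, #6, #7 → 7.

7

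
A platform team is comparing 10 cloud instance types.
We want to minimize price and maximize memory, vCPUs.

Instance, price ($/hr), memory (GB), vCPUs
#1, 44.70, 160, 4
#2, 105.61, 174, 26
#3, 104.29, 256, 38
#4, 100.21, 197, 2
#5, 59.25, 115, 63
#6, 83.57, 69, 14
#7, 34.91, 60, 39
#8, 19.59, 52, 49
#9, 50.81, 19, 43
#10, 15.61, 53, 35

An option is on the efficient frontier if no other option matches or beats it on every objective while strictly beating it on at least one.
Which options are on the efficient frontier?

#1, #3, #4, #5, #7, #8, #10

#1: not dominated.
#2: dominated by #3 (price 104.29≤105.61, memory 256≥174, vCPUs 38≥26).
#3: not dominated (best memory).
#4: not dominated.
#5: not dominated (best vCPUs).
#6: dominated by #5 (price 59.25≤83.57, memory 115≥69, vCPUs 63≥14).
#7: not dominated.
#8: not dominated.
#9: dominated by #8 (price 19.59≤50.81, memory 52≥19, vCPUs 49≥43).
#10: not dominated (best price).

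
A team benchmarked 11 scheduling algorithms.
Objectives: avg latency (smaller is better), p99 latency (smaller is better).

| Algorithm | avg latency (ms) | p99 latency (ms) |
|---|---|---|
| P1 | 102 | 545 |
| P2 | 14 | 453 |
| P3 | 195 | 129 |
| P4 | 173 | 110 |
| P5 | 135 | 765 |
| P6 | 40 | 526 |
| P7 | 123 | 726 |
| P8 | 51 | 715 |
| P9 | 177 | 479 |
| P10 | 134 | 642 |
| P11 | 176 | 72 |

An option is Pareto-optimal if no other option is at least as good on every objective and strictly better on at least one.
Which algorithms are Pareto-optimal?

P1: dominated by P2 (avg latency 14≤102, p99 latency 453≤545).
P2: not dominated (best avg latency).
P3: dominated by P4 (avg latency 173≤195, p99 latency 110≤129).
P4: not dominated.
P5: dominated by P1 (avg latency 102≤135, p99 latency 545≤765).
P6: dominated by P2 (avg latency 14≤40, p99 latency 453≤526).
P7: dominated by P1 (avg latency 102≤123, p99 latency 545≤726).
P8: dominated by P2 (avg latency 14≤51, p99 latency 453≤715).
P9: dominated by P2 (avg latency 14≤177, p99 latency 453≤479).
P10: dominated by P1 (avg latency 102≤134, p99 latency 545≤642).
P11: not dominated (best p99 latency).

P2, P4, P11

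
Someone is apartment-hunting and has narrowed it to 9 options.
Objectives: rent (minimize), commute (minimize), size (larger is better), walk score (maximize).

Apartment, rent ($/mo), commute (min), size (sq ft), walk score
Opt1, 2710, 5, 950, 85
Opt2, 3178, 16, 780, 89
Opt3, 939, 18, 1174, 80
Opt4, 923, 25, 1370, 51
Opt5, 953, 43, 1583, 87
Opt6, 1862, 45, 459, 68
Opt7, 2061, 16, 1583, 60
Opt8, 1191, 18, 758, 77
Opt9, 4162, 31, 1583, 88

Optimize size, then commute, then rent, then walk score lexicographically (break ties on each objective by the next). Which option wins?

First maximize size: best is 1583, kept {Opt5, Opt7, Opt9}.
Then minimize commute: best is 16, kept {Opt7}.

Opt7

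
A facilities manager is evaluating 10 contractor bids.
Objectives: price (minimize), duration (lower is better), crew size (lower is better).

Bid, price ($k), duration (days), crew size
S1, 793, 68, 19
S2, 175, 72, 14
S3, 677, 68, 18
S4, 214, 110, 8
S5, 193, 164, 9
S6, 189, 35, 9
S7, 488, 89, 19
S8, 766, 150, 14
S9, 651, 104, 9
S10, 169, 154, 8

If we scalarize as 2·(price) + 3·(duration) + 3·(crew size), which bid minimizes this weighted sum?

S1: 2·793 + 3·68 + 3·19 = 1847
S2: 2·175 + 3·72 + 3·14 = 608
S3: 2·677 + 3·68 + 3·18 = 1612
S4: 2·214 + 3·110 + 3·8 = 782
S5: 2·193 + 3·164 + 3·9 = 905
S6: 2·189 + 3·35 + 3·9 = 510
S7: 2·488 + 3·89 + 3·19 = 1300
S8: 2·766 + 3·150 + 3·14 = 2024
S9: 2·651 + 3·104 + 3·9 = 1641
S10: 2·169 + 3·154 + 3·8 = 824
Lowest: S6 at 510.

S6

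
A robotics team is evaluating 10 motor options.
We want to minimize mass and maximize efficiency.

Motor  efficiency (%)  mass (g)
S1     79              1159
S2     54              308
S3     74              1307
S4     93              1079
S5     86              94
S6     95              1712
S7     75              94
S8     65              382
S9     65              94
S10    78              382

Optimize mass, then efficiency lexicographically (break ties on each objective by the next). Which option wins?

First minimize mass: best is 94, kept {S5, S7, S9}.
Then maximize efficiency: best is 86, kept {S5}.

S5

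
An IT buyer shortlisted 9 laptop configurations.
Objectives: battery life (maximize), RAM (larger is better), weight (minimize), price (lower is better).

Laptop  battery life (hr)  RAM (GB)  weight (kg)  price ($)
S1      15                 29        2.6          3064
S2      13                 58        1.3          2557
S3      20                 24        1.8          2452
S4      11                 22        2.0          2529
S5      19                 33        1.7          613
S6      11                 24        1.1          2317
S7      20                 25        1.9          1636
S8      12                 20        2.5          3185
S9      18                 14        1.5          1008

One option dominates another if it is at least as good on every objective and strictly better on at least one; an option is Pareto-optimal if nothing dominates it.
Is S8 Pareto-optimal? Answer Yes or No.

S2 vs S8: battery life 13≥12, RAM 58≥20, weight 1.3≤2.5, price 2557≤3185 — S2 is at least as good on every objective and strictly better on at least one, so S2 dominates S8.

No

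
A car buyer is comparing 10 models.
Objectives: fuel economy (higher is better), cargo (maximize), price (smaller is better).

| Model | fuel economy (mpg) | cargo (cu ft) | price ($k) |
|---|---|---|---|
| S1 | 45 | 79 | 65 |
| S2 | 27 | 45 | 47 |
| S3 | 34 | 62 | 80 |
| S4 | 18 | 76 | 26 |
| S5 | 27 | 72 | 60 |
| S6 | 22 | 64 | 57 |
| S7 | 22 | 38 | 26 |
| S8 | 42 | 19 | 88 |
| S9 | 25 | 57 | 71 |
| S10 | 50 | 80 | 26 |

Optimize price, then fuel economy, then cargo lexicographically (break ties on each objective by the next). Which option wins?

S10

First minimize price: best is 26, kept {S4, S7, S10}.
Then maximize fuel economy: best is 50, kept {S10}.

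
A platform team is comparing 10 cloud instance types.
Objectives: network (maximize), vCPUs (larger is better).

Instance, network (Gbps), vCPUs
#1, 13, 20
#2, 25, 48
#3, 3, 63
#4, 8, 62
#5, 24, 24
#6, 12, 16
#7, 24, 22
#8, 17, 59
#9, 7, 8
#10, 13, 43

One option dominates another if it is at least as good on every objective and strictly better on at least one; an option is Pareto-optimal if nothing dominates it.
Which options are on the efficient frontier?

#2, #3, #4, #8

#1: dominated by #2 (network 25≥13, vCPUs 48≥20).
#2: not dominated (best network).
#3: not dominated (best vCPUs).
#4: not dominated.
#5: dominated by #2 (network 25≥24, vCPUs 48≥24).
#6: dominated by #1 (network 13≥12, vCPUs 20≥16).
#7: dominated by #2 (network 25≥24, vCPUs 48≥22).
#8: not dominated.
#9: dominated by #1 (network 13≥7, vCPUs 20≥8).
#10: dominated by #2 (network 25≥13, vCPUs 48≥43).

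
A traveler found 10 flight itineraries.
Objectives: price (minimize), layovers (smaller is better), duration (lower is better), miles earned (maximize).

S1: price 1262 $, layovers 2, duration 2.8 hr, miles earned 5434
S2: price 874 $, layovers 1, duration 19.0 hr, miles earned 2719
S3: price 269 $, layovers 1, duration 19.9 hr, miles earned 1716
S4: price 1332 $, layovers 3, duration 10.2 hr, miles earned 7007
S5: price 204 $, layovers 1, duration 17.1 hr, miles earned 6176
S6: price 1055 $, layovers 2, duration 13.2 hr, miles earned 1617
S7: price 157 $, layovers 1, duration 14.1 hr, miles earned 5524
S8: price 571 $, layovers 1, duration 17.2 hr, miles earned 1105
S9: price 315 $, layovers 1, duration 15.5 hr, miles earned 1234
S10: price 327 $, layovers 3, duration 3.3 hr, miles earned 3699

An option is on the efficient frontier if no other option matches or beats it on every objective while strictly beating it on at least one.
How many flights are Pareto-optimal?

S1: not dominated (best duration).
S2: dominated by S5 (price 204≤874, layovers 1≤1, duration 17.1≤19.0, miles earned 6176≥2719).
S3: dominated by S5 (price 204≤269, layovers 1≤1, duration 17.1≤19.9, miles earned 6176≥1716).
S4: not dominated (best miles earned).
S5: not dominated.
S6: not dominated.
S7: not dominated (best price).
S8: dominated by S5 (price 204≤571, layovers 1≤1, duration 17.1≤17.2, miles earned 6176≥1105).
S9: dominated by S7 (price 157≤315, layovers 1≤1, duration 14.1≤15.5, miles earned 5524≥1234).
S10: not dominated.
Pareto-optimal: S1, S4, S5, S6, S7, S10 → 6.

6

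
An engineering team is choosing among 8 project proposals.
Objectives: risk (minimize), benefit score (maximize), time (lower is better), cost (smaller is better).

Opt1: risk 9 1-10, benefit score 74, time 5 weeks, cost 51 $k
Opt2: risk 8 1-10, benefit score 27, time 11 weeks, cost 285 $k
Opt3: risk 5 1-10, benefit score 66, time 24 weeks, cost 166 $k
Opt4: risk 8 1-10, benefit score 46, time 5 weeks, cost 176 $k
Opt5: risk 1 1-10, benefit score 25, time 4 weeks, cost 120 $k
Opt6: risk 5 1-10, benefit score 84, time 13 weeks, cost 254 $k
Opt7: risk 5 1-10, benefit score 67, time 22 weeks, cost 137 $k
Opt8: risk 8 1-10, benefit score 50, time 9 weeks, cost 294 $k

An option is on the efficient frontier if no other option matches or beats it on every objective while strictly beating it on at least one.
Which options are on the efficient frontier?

Opt1: not dominated (best cost).
Opt2: dominated by Opt4 (risk 8≤8, benefit score 46≥27, time 5≤11, cost 176≤285).
Opt3: dominated by Opt7 (risk 5≤5, benefit score 67≥66, time 22≤24, cost 137≤166).
Opt4: not dominated.
Opt5: not dominated (best risk).
Opt6: not dominated (best benefit score).
Opt7: not dominated.
Opt8: not dominated.

Opt1, Opt4, Opt5, Opt6, Opt7, Opt8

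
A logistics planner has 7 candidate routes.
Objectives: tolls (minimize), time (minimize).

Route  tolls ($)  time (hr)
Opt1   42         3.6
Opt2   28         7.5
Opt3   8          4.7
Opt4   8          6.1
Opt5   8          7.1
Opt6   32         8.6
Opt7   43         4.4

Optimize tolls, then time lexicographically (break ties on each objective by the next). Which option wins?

First minimize tolls: best is 8, kept {Opt3, Opt4, Opt5}.
Then minimize time: best is 4.7, kept {Opt3}.

Opt3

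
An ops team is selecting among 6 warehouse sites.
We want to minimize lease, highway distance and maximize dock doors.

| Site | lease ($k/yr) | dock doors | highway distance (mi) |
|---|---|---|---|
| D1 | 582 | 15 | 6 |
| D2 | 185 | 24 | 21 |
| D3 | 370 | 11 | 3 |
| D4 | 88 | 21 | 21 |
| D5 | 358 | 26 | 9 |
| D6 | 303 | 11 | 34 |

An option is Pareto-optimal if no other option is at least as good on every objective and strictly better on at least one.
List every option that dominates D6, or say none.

D2, D4

D2: lease 185≤303, dock doors 24≥11, highway distance 21≤34 — dominates D6.
D4: lease 88≤303, dock doors 21≥11, highway distance 21≤34 — dominates D6.
Others (D1, D3, D5) are each worse than D6 on at least one objective.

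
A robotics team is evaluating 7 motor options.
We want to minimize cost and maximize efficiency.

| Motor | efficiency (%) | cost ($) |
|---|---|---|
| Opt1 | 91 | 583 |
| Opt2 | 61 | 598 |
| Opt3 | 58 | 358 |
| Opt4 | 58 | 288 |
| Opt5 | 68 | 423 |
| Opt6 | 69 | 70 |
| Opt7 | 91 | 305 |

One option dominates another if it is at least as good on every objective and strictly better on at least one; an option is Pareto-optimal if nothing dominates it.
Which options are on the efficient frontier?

Opt6, Opt7

Opt1: dominated by Opt7 (efficiency 91≥91, cost 305≤583).
Opt2: dominated by Opt1 (efficiency 91≥61, cost 583≤598).
Opt3: dominated by Opt4 (efficiency 58≥58, cost 288≤358).
Opt4: dominated by Opt6 (efficiency 69≥58, cost 70≤288).
Opt5: dominated by Opt6 (efficiency 69≥68, cost 70≤423).
Opt6: not dominated (best cost).
Opt7: not dominated.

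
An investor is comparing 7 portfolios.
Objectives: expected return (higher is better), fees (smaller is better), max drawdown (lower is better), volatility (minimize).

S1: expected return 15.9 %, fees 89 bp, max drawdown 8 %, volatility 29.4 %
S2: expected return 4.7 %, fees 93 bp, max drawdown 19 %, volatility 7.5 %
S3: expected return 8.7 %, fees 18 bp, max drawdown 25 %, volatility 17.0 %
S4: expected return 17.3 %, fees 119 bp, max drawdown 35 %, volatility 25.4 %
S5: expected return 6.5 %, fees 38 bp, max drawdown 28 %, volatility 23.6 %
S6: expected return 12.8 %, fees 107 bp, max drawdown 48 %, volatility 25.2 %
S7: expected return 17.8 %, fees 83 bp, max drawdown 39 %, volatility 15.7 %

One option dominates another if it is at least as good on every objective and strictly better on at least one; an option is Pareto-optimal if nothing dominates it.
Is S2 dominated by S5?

No

S5 vs S2: S5 is worse on max drawdown (28 vs 19), so it does not dominate S2.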